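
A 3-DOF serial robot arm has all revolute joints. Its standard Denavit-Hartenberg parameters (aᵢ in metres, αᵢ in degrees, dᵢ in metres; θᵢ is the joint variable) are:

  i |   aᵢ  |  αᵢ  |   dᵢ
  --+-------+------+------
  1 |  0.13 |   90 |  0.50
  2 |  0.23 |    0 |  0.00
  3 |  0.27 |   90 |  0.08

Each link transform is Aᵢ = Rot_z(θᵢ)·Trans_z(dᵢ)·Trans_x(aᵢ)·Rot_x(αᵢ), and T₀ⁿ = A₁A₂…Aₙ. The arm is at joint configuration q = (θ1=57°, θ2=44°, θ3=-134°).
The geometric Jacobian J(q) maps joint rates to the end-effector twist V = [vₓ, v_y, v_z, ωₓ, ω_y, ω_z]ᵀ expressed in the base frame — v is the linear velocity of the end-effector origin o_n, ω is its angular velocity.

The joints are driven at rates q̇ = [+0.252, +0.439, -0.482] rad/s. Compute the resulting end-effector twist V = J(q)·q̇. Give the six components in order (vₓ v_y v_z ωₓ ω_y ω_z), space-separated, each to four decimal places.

o_n = [0.2280, 0.2042, 0.3898]
J₁: ẑ×o_n = [-0.2042, 0.2280, 0.0000], ω = ẑ
J2: z=[0.8387, -0.5446, 0.0000] o=[0.0708, 0.1090, 0.5000] → [0.0600, 0.0924, 0.1654, 0.8387, -0.5446, 0.0000]
J3: z=[0.8387, -0.5446, 0.0000] o=[0.1609, 0.2478, 0.6598] → [0.1471, 0.2264, -0.0000, 0.8387, -0.5446, 0.0000]
V = J·q̇ = [-0.0960, -0.0111, 0.0726, -0.0361, 0.0234, 0.2520]

-0.0960 -0.0111 0.0726 -0.0361 0.0234 0.2520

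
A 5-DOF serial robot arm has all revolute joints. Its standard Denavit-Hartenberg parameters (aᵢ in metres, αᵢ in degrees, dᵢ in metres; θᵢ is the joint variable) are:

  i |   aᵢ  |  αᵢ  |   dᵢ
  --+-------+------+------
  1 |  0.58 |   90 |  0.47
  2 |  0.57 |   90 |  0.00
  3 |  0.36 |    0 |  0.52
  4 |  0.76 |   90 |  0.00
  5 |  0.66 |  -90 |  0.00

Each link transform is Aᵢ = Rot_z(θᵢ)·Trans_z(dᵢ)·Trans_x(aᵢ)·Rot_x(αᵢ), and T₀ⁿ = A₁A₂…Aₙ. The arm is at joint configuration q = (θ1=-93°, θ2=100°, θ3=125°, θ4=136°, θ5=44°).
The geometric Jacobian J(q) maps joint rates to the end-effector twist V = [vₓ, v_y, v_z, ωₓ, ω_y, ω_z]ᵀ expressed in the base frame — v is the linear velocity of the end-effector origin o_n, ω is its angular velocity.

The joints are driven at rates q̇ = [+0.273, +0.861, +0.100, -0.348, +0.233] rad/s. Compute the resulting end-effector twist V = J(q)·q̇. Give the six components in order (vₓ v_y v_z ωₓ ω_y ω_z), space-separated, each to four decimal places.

0.3000 0.3643 0.5130 -0.8855 0.2510 0.0033

o_n = [0.8442, -1.5603, 0.8077]
J₁: ẑ×o_n = [1.5603, 0.8442, -0.0000], ω = ẑ
J2: z=[-0.9986, 0.0523, 0.0000] o=[-0.0304, -0.5792, 0.4700] → [0.0177, 0.3372, 0.9340, -0.9986, 0.0523, 0.0000]
J3: z=[-0.0515, -0.9835, 0.1736] o=[-0.0252, -0.4804, 1.0313] → [0.4075, 0.1394, 0.9106, -0.0515, -0.9835, 0.1736]
J4: z=[-0.0515, -0.9835, 0.1736] o=[-0.3483, -1.0121, 0.9183] → [0.2040, 0.2014, 1.2010, -0.0515, -0.9835, 0.1736]
J5: z=[-0.1652, -0.1631, -0.9727] o=[0.4002, -1.0720, 0.8012] → [-0.4760, -0.4308, 0.1531, -0.1652, -0.1631, -0.9727]
V = J·q̇ = [0.3000, 0.3643, 0.5130, -0.8855, 0.2510, 0.0033]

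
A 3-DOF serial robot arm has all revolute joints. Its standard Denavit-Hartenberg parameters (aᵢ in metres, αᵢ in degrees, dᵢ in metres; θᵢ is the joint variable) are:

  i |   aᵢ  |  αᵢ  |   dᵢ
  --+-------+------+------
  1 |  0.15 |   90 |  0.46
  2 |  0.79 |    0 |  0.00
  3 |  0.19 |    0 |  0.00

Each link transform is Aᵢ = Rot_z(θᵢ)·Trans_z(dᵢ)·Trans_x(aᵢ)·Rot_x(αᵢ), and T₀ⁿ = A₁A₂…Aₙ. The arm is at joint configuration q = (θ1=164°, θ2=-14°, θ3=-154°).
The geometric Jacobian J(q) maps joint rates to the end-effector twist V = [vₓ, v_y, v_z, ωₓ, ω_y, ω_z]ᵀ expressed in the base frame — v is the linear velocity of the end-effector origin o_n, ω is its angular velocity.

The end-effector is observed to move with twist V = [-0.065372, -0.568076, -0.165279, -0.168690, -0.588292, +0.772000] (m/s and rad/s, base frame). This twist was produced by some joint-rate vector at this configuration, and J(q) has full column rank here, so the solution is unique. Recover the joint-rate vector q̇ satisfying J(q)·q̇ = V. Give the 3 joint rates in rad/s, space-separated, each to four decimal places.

o_n = [-0.7024, 0.2014, 0.2294]
J₁: ẑ×o_n = [-0.2014, -0.7024, 0.0000], ω = ẑ
J2: z=[0.2756, 0.9613, 0.0000] o=[-0.1442, 0.0413, 0.4600] → [-0.2217, 0.0636, 0.5807, 0.2756, 0.9613, 0.0000]
J3: z=[0.2756, 0.9613, 0.0000] o=[-0.8810, 0.2526, 0.2689] → [-0.0380, 0.0109, -0.1858, 0.2756, 0.9613, 0.0000]
q̇ = J⁺·V = [0.7720, -0.3640, -0.2480]

0.7720 -0.3640 -0.2480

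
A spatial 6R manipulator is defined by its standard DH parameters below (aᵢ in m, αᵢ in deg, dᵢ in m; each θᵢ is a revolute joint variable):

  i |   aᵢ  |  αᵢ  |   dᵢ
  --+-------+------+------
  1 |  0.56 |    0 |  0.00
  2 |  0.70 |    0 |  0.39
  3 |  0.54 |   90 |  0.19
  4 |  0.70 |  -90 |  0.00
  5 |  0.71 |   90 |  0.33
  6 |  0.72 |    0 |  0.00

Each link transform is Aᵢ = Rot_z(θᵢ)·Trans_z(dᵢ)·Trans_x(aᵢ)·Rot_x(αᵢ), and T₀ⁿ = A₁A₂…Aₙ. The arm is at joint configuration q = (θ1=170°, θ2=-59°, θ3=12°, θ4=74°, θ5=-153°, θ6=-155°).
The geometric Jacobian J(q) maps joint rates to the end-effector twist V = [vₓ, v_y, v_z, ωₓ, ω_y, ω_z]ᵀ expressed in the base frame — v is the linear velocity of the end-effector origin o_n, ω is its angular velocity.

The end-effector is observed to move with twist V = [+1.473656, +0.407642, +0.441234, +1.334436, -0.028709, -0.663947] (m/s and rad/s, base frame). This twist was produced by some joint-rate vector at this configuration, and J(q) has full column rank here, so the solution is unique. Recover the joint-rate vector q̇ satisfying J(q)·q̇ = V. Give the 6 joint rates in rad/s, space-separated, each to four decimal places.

-0.7980 0.2990 -0.7680 0.3720 0.8880 -0.8210

o_n = [-1.1585, 1.3471, 1.2108]
J₁: ẑ×o_n = [-1.3471, -1.1585, 0.0000], ω = ẑ
J2: z=[0.0000, 0.0000, 1.0000] o=[-0.5515, 0.0972, 0.0000] → [-1.2498, -0.6070, 0.0000, 0.0000, 0.0000, 1.0000]
J3: z=[0.0000, 0.0000, 1.0000] o=[-0.8023, 0.7507, 0.3900] → [-0.5963, -0.3562, 0.0000, 0.0000, 0.0000, 1.0000]
J4: z=[0.8387, 0.5446, 0.0000] o=[-1.0965, 1.2036, 0.5800] → [0.3435, -0.5290, 0.1541, 0.8387, 0.5446, 0.0000]
J5: z=[0.5235, -0.8062, 0.2756] o=[-1.2015, 1.3654, 1.2529] → [0.0390, 0.0339, 0.0251, 0.5235, -0.8062, 0.2756]
J6: z=[-0.6791, -0.5902, -0.4364] o=[-0.6635, 1.1287, 0.7357] → [-0.1851, 0.5386, -0.4405, -0.6791, -0.5902, -0.4364]
q̇ = J⁺·V = [-0.7980, 0.2990, -0.7680, 0.3720, 0.8880, -0.8210]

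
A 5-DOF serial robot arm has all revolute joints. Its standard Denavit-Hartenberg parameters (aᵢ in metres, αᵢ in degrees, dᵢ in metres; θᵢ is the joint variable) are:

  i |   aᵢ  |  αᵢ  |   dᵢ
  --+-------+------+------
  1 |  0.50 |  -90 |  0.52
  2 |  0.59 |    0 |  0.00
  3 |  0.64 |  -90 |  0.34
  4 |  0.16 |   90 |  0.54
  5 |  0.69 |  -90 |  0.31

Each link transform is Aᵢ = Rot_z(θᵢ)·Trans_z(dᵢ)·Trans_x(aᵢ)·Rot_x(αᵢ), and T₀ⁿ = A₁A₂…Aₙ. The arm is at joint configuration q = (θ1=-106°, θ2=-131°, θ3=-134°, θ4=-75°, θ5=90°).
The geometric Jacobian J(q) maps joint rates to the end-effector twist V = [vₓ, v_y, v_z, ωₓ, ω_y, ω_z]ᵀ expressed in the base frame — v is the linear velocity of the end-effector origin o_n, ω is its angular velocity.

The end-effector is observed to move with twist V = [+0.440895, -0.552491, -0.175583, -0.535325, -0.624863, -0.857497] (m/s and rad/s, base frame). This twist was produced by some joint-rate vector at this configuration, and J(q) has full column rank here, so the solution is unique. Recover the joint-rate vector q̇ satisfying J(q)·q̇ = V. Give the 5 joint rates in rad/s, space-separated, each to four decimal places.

-0.5060 0.0780 -0.3440 -0.7760 -0.2950

o_n = [0.8683, 0.9429, 0.6920]
J₁: ẑ×o_n = [-0.9429, 0.8683, 0.0000], ω = ẑ
J2: z=[0.9613, -0.2756, 0.0000] o=[-0.1378, -0.4806, 0.5200] → [-0.0474, -0.1653, 1.6457, 0.9613, -0.2756, 0.0000]
J3: z=[0.9613, -0.2756, 0.0000] o=[-0.0311, -0.1086, 0.9653] → [0.0753, 0.2627, 1.2586, 0.9613, -0.2756, 0.0000]
J4: z=[0.2746, 0.9576, 0.0872] o=[0.3111, -0.1486, 0.3277] → [0.2537, -0.0515, -0.2339, 0.2746, 0.9576, 0.0872]
J5: z=[0.2256, -0.1523, 0.9623] o=[0.6089, 0.3293, 0.3335] → [-0.6450, 0.1687, 0.1779, 0.2256, -0.1523, 0.9623]
q̇ = J⁺·V = [-0.5060, 0.0780, -0.3440, -0.7760, -0.2950]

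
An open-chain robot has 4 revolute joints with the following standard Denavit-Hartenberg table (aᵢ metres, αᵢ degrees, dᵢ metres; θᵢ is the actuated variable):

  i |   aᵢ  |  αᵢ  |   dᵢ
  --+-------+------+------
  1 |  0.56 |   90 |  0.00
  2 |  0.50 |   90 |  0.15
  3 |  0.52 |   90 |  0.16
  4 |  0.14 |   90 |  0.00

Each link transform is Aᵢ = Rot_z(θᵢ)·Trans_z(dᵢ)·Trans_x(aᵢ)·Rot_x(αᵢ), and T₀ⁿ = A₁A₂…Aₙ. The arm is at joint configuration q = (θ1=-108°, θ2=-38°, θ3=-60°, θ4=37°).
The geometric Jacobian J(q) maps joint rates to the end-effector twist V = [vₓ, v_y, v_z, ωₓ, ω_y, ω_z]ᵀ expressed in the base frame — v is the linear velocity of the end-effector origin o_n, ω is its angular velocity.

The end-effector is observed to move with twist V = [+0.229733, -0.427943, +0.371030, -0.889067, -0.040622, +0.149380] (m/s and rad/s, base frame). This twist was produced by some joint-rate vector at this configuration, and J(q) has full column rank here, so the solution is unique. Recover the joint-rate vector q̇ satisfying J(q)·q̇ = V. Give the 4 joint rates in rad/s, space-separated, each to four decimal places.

0.2800 0.6440 -0.0900 -0.3780

o_n = [0.0525, -1.1238, -0.6948]
J₁: ẑ×o_n = [1.1238, 0.0525, -0.0000], ω = ẑ
J2: z=[-0.9511, 0.3090, 0.0000] o=[-0.1730, -0.5326, 0.0000] → [-0.2147, -0.6608, 0.4926, -0.9511, 0.3090, 0.0000]
J3: z=[0.1902, 0.5855, -0.7880] o=[-0.4375, -0.8610, -0.3078] → [-0.4337, -0.3124, -0.3369, 0.1902, 0.5855, -0.7880]
J4: z=[0.6864, 0.4945, 0.5332] o=[-0.0420, -1.1013, -0.5940] → [-0.0379, 0.1196, -0.0622, 0.6864, 0.4945, 0.5332]
q̇ = J⁺·V = [0.2800, 0.6440, -0.0900, -0.3780]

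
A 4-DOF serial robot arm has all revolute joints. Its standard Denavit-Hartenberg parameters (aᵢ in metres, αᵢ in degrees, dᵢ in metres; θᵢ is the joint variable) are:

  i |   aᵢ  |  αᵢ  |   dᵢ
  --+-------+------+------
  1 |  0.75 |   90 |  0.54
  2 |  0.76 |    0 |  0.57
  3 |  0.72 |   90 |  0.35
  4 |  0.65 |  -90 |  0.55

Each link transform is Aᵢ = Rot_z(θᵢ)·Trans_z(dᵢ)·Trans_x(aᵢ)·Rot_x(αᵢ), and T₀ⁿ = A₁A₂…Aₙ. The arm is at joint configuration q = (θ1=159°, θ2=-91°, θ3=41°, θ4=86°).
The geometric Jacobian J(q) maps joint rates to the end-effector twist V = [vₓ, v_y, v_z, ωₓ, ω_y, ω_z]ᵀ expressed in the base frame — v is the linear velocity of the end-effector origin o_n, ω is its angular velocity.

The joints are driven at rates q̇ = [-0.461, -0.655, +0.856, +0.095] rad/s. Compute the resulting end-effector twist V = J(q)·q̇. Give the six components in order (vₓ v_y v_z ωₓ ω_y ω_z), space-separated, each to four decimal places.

1.1352 -0.0325 0.0701 0.1400 0.1616 -0.5221

o_n = [-0.1917, 1.7536, -1.1597]
J₁: ẑ×o_n = [-1.7536, -0.1917, 0.0000], ω = ẑ
J2: z=[0.3584, 0.9336, 0.0000] o=[-0.7002, 0.2688, 0.5400] → [-1.5868, 0.6091, 0.0574, 0.3584, 0.9336, 0.0000]
J3: z=[0.3584, 0.9336, 0.0000] o=[-0.4835, 0.7962, -0.2199] → [-0.8774, 0.3368, 0.0706, 0.3584, 0.9336, 0.0000]
J4: z=[0.7152, -0.2745, -0.6428] o=[-0.7902, 1.2888, -0.7714] → [0.4054, -0.1070, 0.4967, 0.7152, -0.2745, -0.6428]
V = J·q̇ = [1.1352, -0.0325, 0.0701, 0.1400, 0.1616, -0.5221]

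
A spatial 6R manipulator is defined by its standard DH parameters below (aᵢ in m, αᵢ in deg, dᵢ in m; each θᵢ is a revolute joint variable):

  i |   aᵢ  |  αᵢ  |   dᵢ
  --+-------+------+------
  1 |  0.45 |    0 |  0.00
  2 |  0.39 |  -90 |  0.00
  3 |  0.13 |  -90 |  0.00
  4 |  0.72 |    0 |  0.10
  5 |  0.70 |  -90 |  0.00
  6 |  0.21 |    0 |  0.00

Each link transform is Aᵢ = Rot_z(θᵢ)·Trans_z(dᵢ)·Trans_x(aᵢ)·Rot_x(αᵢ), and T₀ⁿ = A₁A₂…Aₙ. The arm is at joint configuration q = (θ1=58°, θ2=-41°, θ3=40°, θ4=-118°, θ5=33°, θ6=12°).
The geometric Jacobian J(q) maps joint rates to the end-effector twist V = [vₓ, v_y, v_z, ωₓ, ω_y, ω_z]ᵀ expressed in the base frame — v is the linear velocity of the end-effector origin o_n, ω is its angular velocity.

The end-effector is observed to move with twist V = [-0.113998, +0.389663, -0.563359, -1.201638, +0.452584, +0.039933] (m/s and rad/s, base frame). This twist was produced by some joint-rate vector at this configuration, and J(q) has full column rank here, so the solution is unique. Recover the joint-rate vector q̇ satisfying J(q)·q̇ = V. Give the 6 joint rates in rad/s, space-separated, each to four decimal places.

o_n = [0.0326, 1.9266, 0.0398]
J₁: ẑ×o_n = [-1.9266, 0.0326, 0.0000], ω = ẑ
J2: z=[0.0000, 0.0000, 1.0000] o=[0.2385, 0.3816, 0.0000] → [-1.5450, -0.2058, 0.0000, 0.0000, 0.0000, 1.0000]
J3: z=[-0.2924, 0.9563, 0.0000] o=[0.6114, 0.4956, 0.0000] → [0.0381, 0.0116, 0.1351, -0.2924, 0.9563, 0.0000]
J4: z=[-0.6147, -0.1879, -0.7660] o=[0.7067, 0.5248, -0.0836] → [1.0507, 0.5922, -0.9884, -0.6147, -0.1879, -0.7660]
J5: z=[-0.6147, -0.1879, -0.7660] o=[0.2117, 1.0382, 0.0571] → [0.6838, 0.1265, -0.5798, -0.6147, -0.1879, -0.7660]
J6: z=[0.7553, 0.1398, -0.6403] o=[0.0525, 1.7187, 0.0179] → [0.1362, -0.0038, 0.1598, 0.7553, 0.1398, -0.6403]
q̇ = J⁺·V = [0.8940, -0.6760, 0.7260, 0.2370, 0.5530, -0.6670]

0.8940 -0.6760 0.7260 0.2370 0.5530 -0.6670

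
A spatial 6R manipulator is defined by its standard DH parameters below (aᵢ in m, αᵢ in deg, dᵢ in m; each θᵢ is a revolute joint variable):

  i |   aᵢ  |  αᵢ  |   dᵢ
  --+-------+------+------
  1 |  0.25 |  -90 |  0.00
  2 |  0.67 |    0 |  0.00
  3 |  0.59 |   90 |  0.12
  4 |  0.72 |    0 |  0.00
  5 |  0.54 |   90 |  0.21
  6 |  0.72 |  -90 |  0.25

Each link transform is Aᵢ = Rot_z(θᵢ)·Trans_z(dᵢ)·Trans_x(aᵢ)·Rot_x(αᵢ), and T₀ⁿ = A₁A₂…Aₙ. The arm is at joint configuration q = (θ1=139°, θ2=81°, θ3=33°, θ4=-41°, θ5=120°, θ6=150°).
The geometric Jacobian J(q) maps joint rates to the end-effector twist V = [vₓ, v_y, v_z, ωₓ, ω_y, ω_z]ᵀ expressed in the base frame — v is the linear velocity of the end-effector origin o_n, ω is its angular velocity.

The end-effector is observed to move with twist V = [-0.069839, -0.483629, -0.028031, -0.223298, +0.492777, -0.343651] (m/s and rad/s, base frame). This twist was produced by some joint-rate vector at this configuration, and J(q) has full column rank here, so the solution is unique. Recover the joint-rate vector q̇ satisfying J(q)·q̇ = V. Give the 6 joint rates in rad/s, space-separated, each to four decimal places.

o_n = [0.0738, 0.5746, -2.1386]
J₁: ẑ×o_n = [-0.5746, 0.0738, 0.0000], ω = ẑ
J2: z=[-0.6561, -0.7547, 0.0000] o=[-0.1887, 0.1640, 0.0000] → [1.6140, -1.4031, -0.0712, -0.6561, -0.7547, 0.0000]
J3: z=[-0.6561, -0.7547, 0.0000] o=[-0.2678, 0.2328, -0.6618] → [1.1146, -0.9689, 0.0336, -0.6561, -0.7547, 0.0000]
J4: z=[-0.6895, 0.5993, -0.4067] o=[-0.1654, -0.0152, -1.2007] → [-0.3222, -0.7439, -0.5500, -0.6895, 0.5993, -0.4067]
J5: z=[-0.6895, 0.5993, -0.4067] o=[0.3113, 0.1963, -1.6972] → [-0.1107, -0.2078, -0.1185, -0.6895, 0.5993, -0.4067]
J6: z=[0.4265, -0.1179, -0.8968] o=[-0.1496, -0.1054, -1.8767] → [0.6407, -0.0887, 0.3164, 0.4265, -0.1179, -0.8968]
q̇ = J⁺·V = [0.8800, 0.1760, -0.2230, 0.4440, 0.5030, 0.9350]

0.8800 0.1760 -0.2230 0.4440 0.5030 0.9350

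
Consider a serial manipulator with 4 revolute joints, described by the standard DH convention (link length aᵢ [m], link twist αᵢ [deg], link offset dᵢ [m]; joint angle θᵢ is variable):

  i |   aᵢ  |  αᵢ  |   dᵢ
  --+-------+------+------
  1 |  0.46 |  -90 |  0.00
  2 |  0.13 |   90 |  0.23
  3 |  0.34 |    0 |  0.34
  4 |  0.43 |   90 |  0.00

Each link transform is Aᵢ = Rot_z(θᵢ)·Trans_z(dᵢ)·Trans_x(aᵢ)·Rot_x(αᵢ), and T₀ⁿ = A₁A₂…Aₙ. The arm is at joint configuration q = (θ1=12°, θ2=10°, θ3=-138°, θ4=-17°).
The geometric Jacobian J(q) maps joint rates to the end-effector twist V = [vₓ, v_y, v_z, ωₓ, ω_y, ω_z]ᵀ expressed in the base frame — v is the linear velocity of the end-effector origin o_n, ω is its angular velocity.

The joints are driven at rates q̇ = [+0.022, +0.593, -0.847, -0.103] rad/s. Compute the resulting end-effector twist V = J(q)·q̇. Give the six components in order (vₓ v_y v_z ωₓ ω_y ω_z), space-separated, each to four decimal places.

o_n = [0.0514, -0.1723, 0.4238]
J₁: ẑ×o_n = [0.1723, 0.0514, -0.0000], ω = ẑ
J2: z=[-0.2079, 0.9781, 0.0000] o=[0.4499, 0.0956, 0.0000] → [0.4145, 0.0881, 0.4456, -0.2079, 0.9781, 0.0000]
J3: z=[0.1699, 0.0361, 0.9848] o=[0.5274, 0.3472, -0.0226] → [0.5278, -0.5446, -0.0711, 0.1699, 0.0361, 0.9848]
J4: z=[0.1699, 0.0361, 0.9848] o=[0.3890, 0.0852, 0.3561] → [0.2561, -0.3440, -0.0316, 0.1699, 0.0361, 0.9848]
V = J·q̇ = [-0.2238, 0.5500, 0.3277, -0.2847, 0.5457, -0.9136]

-0.2238 0.5500 0.3277 -0.2847 0.5457 -0.9136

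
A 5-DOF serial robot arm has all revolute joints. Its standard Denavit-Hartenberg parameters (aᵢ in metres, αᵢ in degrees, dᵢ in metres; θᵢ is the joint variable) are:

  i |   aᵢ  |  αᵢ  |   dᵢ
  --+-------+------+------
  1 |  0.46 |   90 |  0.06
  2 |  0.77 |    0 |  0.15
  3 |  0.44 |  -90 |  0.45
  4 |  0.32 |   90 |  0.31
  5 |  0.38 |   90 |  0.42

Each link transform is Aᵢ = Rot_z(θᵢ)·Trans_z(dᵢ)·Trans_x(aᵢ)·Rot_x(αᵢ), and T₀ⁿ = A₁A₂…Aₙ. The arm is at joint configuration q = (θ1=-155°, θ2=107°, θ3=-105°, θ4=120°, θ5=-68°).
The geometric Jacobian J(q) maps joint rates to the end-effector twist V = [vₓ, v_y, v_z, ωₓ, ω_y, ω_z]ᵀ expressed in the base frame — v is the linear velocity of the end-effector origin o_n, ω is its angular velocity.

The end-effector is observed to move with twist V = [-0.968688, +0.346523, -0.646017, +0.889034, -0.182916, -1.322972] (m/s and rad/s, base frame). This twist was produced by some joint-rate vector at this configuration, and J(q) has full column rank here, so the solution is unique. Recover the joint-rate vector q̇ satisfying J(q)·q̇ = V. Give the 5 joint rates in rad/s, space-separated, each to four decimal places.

o_n = [-0.7284, -0.3511, 0.7740]
J₁: ẑ×o_n = [0.3511, -0.7284, 0.0000], ω = ẑ
J2: z=[-0.4226, 0.9063, 0.0000] o=[-0.4169, -0.1944, 0.0600] → [0.6471, 0.3018, 0.3486, -0.4226, 0.9063, 0.0000]
J3: z=[-0.4226, 0.9063, 0.0000] o=[-0.2763, 0.0367, 0.7964] → [-0.0202, -0.0094, 0.5737, -0.4226, 0.9063, 0.0000]
J4: z=[0.0316, 0.0147, 0.9994] o=[-0.8650, 0.2587, 0.8117] → [0.6089, 0.1377, -0.0213, 0.0316, 0.0147, 0.9994]
J5: z=[-0.5731, -0.8189, 0.0302] o=[-0.5931, 0.0797, 1.1159] → [0.2930, -0.2000, 0.1361, -0.5731, -0.8189, 0.0302]
q̇ = J⁺·V = [-0.4200, -0.0750, -0.9050, -0.8770, -0.8770]

-0.4200 -0.0750 -0.9050 -0.8770 -0.8770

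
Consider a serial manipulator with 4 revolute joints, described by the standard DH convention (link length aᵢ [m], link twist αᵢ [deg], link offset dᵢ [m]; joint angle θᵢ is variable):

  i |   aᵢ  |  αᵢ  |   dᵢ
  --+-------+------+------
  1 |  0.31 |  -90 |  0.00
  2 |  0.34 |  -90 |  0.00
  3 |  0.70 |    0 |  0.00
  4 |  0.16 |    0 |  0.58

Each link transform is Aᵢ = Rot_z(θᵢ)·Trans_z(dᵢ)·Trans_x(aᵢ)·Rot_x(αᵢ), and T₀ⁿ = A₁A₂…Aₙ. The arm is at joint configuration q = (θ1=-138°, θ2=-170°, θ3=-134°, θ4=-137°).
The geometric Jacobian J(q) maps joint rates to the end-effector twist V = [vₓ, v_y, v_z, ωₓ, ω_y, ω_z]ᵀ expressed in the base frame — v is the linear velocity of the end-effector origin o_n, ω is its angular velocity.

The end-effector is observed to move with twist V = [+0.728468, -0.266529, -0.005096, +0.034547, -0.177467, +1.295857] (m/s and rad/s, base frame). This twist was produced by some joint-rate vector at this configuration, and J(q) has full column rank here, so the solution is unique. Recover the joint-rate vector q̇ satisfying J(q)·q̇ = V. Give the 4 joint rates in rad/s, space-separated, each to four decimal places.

o_n = [-0.1803, -0.6247, 0.5463]
J₁: ẑ×o_n = [0.6247, -0.1803, 0.0000], ω = ẑ
J2: z=[0.6691, -0.7431, 0.0000] o=[-0.2304, -0.2074, 0.0000] → [-0.4060, -0.3655, -0.2420, 0.6691, -0.7431, 0.0000]
J3: z=[-0.1290, -0.1162, 0.9848] o=[0.0185, 0.0166, 0.0590] → [0.5749, -0.1329, 0.0597, -0.1290, -0.1162, 0.9848]
J4: z=[-0.1290, -0.1162, 0.9848] o=[-0.0005, -0.6780, -0.0254] → [-0.1189, -0.1033, -0.0278, -0.1290, -0.1162, 0.9848]
q̇ = J⁺·V = [0.7680, 0.1550, 0.5410, -0.0050]

0.7680 0.1550 0.5410 -0.0050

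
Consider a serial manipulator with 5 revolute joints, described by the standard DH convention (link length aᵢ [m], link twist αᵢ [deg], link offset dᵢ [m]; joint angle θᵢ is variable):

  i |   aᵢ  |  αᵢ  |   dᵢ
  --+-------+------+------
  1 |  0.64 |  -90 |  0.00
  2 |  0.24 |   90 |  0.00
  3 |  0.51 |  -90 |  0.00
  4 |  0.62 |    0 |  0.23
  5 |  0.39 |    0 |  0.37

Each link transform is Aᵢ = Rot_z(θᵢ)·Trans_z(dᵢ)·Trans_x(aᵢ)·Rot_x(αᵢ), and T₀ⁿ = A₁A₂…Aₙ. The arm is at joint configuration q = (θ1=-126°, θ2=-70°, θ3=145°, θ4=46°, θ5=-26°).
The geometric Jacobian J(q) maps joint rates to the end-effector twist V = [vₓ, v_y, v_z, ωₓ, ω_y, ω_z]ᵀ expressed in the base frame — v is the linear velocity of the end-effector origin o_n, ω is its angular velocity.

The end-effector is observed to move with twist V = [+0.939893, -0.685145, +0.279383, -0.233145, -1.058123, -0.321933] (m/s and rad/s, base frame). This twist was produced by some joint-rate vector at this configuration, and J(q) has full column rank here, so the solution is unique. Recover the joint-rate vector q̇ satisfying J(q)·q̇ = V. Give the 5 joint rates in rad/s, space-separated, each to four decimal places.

o_n = [-0.2511, -0.7849, -1.3022]
J₁: ẑ×o_n = [0.7849, -0.2511, 0.0000], ω = ẑ
J2: z=[0.8090, -0.5878, 0.0000] o=[-0.3762, -0.5178, 0.0000] → [0.7654, 1.0535, -0.1426, 0.8090, -0.5878, 0.0000]
J3: z=[0.5523, 0.7602, 0.3420] o=[-0.4244, -0.5842, 0.2255] → [-1.0928, 0.9031, -0.2427, 0.5523, 0.7602, 0.3420]
J4: z=[-0.5474, 0.6402, -0.5390] o=[-0.1038, -0.6405, -0.1670] → [-0.8046, -0.5420, 0.1733, -0.5474, 0.6402, -0.5390]
J5: z=[-0.5474, 0.6402, -0.5390] o=[-0.2052, -0.8799, -0.7751] → [-0.2863, -0.2639, -0.0227, -0.5474, 0.6402, -0.5390]
q̇ = J⁺·V = [-0.2260, 0.0770, -0.9660, 0.2350, -0.6700]

-0.2260 0.0770 -0.9660 0.2350 -0.6700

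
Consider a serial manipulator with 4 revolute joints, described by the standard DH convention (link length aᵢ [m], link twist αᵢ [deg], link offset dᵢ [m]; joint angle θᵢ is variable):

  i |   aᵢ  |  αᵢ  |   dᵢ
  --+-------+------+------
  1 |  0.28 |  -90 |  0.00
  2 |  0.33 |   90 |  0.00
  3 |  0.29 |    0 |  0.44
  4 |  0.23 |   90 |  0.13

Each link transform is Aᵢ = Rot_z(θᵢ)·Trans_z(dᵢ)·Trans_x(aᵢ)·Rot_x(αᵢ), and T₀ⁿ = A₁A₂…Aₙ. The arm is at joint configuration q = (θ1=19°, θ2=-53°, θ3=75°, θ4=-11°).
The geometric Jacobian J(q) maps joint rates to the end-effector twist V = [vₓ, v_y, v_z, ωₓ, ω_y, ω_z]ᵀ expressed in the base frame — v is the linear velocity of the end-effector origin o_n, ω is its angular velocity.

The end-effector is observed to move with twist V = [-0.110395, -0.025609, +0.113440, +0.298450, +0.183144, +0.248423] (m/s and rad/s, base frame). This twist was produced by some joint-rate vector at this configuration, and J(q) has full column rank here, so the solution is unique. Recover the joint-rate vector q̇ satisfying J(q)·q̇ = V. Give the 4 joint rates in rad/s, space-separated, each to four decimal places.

o_n = [-0.0363, 0.5024, 0.7471]
J₁: ẑ×o_n = [-0.5024, -0.0363, 0.0000], ω = ẑ
J2: z=[-0.3256, 0.9455, 0.0000] o=[0.2647, 0.0912, 0.0000] → [0.7064, 0.2432, 0.1508, -0.3256, 0.9455, 0.0000]
J3: z=[-0.7551, -0.2600, 0.6018] o=[0.4525, 0.1558, 0.2635] → [-0.3343, 0.0709, -0.3888, -0.7551, -0.2600, 0.6018]
J4: z=[-0.7551, -0.2600, 0.6018] o=[0.0718, 0.3210, 0.5883] → [-0.1505, 0.0548, -0.1651, -0.7551, -0.2600, 0.6018]
q̇ = J⁺·V = [0.5060, 0.0760, -0.1400, -0.2880]

0.5060 0.0760 -0.1400 -0.2880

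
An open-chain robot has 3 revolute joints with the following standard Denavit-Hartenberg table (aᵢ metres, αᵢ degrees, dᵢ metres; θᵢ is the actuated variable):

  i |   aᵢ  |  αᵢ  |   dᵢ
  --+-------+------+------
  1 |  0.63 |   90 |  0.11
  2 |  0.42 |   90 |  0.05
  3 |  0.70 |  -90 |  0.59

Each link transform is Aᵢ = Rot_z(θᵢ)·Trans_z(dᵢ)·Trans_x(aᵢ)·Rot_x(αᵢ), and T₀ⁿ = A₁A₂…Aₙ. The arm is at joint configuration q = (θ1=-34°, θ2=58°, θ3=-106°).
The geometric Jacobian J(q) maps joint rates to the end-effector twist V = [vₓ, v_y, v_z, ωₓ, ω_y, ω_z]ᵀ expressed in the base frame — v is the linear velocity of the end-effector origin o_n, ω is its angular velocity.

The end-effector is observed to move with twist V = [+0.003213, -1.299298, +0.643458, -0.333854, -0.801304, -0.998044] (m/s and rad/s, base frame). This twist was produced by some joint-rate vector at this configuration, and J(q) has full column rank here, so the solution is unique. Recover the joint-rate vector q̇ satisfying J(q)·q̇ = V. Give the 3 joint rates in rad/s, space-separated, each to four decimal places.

o_n = [1.3852, -0.1830, -0.0101]
J₁: ẑ×o_n = [0.1830, 1.3852, -0.0000], ω = ẑ
J2: z=[-0.5592, -0.8290, 0.0000] o=[0.5223, -0.3523, 0.1100] → [0.0996, -0.0672, 0.6207, -0.5592, -0.8290, 0.0000]
J3: z=[0.7031, -0.4742, -0.5299] o=[0.6788, -0.5182, 0.4662] → [0.4035, -0.0394, 0.5706, 0.7031, -0.4742, -0.5299]
q̇ = J⁺·V = [-0.8910, 0.8510, 0.2020]

-0.8910 0.8510 0.2020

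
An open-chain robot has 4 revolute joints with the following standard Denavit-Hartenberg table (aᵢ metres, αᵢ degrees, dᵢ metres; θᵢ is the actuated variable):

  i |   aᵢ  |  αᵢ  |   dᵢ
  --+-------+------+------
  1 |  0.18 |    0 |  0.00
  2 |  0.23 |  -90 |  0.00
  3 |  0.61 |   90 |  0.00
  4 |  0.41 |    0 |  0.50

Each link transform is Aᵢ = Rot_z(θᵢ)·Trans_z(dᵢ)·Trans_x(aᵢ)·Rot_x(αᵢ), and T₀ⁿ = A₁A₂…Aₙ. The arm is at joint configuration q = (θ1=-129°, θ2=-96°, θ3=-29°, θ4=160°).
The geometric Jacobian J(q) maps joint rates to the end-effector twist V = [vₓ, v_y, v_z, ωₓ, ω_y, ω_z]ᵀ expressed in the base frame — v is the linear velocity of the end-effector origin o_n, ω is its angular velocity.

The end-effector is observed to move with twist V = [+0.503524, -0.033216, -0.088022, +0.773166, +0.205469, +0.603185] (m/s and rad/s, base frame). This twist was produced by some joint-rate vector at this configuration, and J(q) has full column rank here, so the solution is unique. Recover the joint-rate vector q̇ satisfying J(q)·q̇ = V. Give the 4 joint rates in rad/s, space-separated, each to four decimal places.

-0.4640 0.3430 -0.6920 0.8280

o_n = [-0.3426, -0.1088, 0.5463]
J₁: ẑ×o_n = [0.1088, -0.3426, 0.0000], ω = ẑ
J2: z=[0.0000, 0.0000, 1.0000] o=[-0.1133, -0.1399, 0.0000] → [-0.0311, -0.2294, 0.0000, 0.0000, 0.0000, 1.0000]
J3: z=[-0.7071, -0.7071, 0.0000] o=[-0.2759, 0.0227, 0.0000] → [-0.3863, 0.3863, 0.0459, -0.7071, -0.7071, 0.0000]
J4: z=[0.3428, -0.3428, 0.8746] o=[-0.6532, 0.4000, 0.2957] → [0.3592, 0.1857, -0.0680, 0.3428, -0.3428, 0.8746]
q̇ = J⁺·V = [-0.4640, 0.3430, -0.6920, 0.8280]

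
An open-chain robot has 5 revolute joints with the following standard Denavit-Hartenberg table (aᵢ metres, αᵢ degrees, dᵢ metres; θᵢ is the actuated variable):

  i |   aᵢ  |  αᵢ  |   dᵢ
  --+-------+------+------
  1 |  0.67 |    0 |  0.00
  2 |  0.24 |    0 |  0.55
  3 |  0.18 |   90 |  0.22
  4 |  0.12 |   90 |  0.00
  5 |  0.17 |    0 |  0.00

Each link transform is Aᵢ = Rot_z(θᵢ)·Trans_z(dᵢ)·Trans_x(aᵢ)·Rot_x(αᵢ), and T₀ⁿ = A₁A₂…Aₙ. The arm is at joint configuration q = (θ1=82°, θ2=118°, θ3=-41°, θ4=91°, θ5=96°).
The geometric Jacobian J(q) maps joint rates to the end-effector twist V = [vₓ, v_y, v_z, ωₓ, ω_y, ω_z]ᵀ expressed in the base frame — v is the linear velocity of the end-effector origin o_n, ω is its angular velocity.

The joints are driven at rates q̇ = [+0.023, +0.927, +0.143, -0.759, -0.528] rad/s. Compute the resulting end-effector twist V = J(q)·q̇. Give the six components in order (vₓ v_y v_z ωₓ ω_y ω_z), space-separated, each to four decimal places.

-0.2472 -0.2917 0.0906 0.2209 -0.8978 1.0838

o_n = [-0.2381, 0.8031, 0.8722]
J₁: ẑ×o_n = [-0.8031, -0.2381, 0.0000], ω = ẑ
J2: z=[0.0000, 0.0000, 1.0000] o=[0.0932, 0.6635, 0.0000] → [-0.1396, -0.3313, 0.0000, 0.0000, 0.0000, 1.0000]
J3: z=[0.0000, 0.0000, 1.0000] o=[-0.1323, 0.5814, 0.5500] → [-0.2217, -0.1058, 0.0000, 0.0000, 0.0000, 1.0000]
J4: z=[0.3584, 0.9336, 0.0000] o=[-0.3003, 0.6459, 0.7700] → [0.0954, -0.0366, -0.0018, 0.3584, 0.9336, 0.0000]
J5: z=[-0.9334, 0.3583, 0.0175] o=[-0.2984, 0.6452, 0.8900] → [-0.0091, -0.0155, -0.1690, -0.9334, 0.3583, 0.0175]
V = J·q̇ = [-0.2472, -0.2917, 0.0906, 0.2209, -0.8978, 1.0838]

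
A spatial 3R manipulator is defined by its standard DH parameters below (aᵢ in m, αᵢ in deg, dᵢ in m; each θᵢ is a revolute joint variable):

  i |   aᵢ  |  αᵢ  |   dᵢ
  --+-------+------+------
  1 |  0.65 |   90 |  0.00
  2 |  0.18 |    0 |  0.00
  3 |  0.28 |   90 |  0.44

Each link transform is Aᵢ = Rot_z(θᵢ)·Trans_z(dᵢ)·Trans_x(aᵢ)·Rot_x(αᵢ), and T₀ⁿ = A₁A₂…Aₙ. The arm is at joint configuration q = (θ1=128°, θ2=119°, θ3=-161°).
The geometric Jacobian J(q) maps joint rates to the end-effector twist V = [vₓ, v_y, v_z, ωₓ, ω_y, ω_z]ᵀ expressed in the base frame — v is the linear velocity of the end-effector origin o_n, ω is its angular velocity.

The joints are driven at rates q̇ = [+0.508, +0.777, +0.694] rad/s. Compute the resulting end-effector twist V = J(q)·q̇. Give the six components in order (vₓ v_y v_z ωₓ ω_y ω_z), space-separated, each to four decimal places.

o_n = [-0.1278, 0.8783, -0.0299]
J₁: ẑ×o_n = [-0.8783, -0.1278, 0.0000], ω = ẑ
J2: z=[0.7880, 0.6157, 0.0000] o=[-0.4002, 0.5122, 0.0000] → [-0.0184, 0.0236, 0.1208, 0.7880, 0.6157, 0.0000]
J3: z=[0.7880, 0.6157, 0.0000] o=[-0.3465, 0.4434, 0.1574] → [-0.1153, 0.1476, 0.2081, 0.7880, 0.6157, 0.0000]
V = J·q̇ = [-0.5405, 0.0558, 0.2383, 1.1592, 0.9056, 0.5080]

-0.5405 0.0558 0.2383 1.1592 0.9056 0.5080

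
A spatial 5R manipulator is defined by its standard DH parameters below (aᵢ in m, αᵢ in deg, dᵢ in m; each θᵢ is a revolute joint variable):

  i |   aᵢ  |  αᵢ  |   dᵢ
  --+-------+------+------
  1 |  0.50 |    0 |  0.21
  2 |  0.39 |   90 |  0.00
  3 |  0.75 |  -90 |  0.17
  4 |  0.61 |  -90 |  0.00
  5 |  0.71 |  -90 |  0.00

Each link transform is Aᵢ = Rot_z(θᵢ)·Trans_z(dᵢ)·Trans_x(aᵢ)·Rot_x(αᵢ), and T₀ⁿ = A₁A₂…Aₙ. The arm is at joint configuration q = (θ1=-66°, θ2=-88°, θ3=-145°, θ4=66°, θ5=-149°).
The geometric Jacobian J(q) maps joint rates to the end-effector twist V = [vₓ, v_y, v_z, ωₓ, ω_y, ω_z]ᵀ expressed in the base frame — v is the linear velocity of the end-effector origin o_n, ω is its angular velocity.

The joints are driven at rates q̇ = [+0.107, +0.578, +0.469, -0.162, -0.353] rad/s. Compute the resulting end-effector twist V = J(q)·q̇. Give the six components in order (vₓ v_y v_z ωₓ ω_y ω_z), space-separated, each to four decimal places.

o_n = [0.1430, -0.2985, -0.5201]
J₁: ẑ×o_n = [0.2985, 0.1430, -0.0000], ω = ẑ
J2: z=[0.0000, 0.0000, 1.0000] o=[0.2034, -0.4568, 0.2100] → [-0.1583, -0.0604, 0.0000, 0.0000, 0.0000, 1.0000]
J3: z=[-0.4384, 0.8988, 0.0000] o=[-0.1472, -0.6277, 0.2100] → [-0.6562, -0.3200, -0.4051, -0.4384, 0.8988, 0.0000]
J4: z=[-0.5155, -0.2514, -0.8192] o=[0.3305, -0.2056, -0.2202] → [-0.0007, -0.0010, 0.0007, -0.5155, -0.2514, -0.8192]
J5: z=[-0.4943, -0.6936, 0.5240] o=[0.7575, -0.6174, -0.3625] → [-0.0578, -0.3999, -0.5838, -0.4943, -0.6936, 0.5240]
V = J·q̇ = [-0.3468, -0.0284, 0.0160, 0.0524, 0.7071, 0.6327]

-0.3468 -0.0284 0.0160 0.0524 0.7071 0.6327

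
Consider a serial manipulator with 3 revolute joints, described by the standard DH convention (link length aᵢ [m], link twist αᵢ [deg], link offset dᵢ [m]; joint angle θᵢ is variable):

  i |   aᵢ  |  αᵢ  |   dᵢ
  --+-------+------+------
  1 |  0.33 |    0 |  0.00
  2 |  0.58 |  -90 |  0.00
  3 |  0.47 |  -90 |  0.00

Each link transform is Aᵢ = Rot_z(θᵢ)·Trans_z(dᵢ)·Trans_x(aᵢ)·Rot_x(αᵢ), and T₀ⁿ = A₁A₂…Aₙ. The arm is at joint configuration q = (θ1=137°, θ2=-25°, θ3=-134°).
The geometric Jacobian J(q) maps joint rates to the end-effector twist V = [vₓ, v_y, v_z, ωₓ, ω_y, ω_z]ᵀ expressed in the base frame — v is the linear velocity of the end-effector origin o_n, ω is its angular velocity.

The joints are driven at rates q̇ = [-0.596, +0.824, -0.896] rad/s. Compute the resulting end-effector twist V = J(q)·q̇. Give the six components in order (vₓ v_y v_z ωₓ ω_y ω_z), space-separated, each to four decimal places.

0.1940 -0.1587 -0.2925 0.8308 0.3356 0.2280

o_n = [-0.3363, 0.4601, 0.3381]
J₁: ẑ×o_n = [-0.4601, -0.3363, 0.0000], ω = ẑ
J2: z=[0.0000, 0.0000, 1.0000] o=[-0.2413, 0.2251, 0.0000] → [-0.2351, -0.0950, 0.0000, 0.0000, 0.0000, 1.0000]
J3: z=[-0.9272, -0.3746, 0.0000] o=[-0.4586, 0.7628, 0.0000] → [-0.1267, 0.3135, 0.3265, -0.9272, -0.3746, 0.0000]
V = J·q̇ = [0.1940, -0.1587, -0.2925, 0.8308, 0.3356, 0.2280]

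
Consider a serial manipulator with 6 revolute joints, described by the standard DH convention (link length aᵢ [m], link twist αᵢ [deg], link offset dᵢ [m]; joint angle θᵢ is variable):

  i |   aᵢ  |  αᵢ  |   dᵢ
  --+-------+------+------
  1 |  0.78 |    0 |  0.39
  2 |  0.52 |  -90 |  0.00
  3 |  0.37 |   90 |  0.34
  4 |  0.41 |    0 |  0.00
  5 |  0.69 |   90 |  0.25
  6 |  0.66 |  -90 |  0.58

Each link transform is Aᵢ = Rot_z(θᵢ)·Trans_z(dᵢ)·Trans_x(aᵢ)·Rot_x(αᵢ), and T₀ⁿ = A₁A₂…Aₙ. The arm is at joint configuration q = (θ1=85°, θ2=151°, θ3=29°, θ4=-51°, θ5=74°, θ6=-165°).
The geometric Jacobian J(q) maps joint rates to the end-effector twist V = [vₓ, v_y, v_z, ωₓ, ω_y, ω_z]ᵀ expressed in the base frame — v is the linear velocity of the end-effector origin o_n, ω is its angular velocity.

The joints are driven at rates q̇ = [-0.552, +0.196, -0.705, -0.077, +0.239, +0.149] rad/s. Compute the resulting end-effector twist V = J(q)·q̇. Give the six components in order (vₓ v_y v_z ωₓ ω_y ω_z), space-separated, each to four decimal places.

-0.0020 0.1200 0.4610 -0.7706 0.3636 -0.2425

o_n = [-1.0938, -0.0655, 0.0215]
J₁: ẑ×o_n = [0.0655, -1.0938, 0.0000], ω = ẑ
J2: z=[0.0000, 0.0000, 1.0000] o=[0.0680, 0.7770, 0.3900] → [0.8425, -1.1618, 0.0000, 0.0000, 0.0000, 1.0000]
J3: z=[0.8290, -0.5592, 0.0000] o=[-0.2228, 0.3459, 0.3900] → [0.2061, 0.3055, -0.8281, 0.8290, -0.5592, 0.0000]
J4: z=[-0.2711, -0.4019, 0.8746] o=[-0.1219, -0.1125, 0.2106] → [0.0349, -0.9013, -0.4034, -0.2711, -0.4019, 0.8746]
J5: z=[-0.2711, -0.4019, 0.8746] o=[-0.5122, -0.1214, 0.0855] → [-0.0232, -0.5260, -0.2489, -0.2711, -0.4019, 0.8746]
J6: z=[-0.9542, 0.2314, -0.1894] o=[-0.6671, -0.8332, -0.0037] → [0.1513, 0.1049, -0.6338, -0.9542, 0.2314, -0.1894]
V = J·q̇ = [-0.0020, 0.1200, 0.4610, -0.7706, 0.3636, -0.2425]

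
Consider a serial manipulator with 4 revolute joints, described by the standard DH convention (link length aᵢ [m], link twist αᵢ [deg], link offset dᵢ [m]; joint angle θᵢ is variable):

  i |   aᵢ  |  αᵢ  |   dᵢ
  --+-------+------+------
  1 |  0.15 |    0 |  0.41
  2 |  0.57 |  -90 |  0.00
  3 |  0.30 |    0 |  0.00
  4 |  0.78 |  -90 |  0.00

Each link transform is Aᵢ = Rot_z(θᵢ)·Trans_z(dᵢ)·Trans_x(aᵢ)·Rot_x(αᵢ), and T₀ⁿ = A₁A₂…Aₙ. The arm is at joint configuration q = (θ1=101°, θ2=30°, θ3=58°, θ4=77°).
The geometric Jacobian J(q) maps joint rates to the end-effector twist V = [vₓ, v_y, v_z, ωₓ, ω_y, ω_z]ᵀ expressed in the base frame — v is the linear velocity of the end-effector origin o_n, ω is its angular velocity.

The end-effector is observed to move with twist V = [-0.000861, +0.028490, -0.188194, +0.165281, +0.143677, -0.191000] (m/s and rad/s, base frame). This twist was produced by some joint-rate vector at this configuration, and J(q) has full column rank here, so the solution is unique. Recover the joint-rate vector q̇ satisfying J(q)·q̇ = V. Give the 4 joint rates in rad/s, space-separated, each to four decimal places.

0.1220 -0.3130 0.4240 -0.6430

o_n = [-0.1450, 0.2812, -0.3960]
J₁: ẑ×o_n = [-0.2812, -0.1450, 0.0000], ω = ẑ
J2: z=[0.0000, 0.0000, 1.0000] o=[-0.0286, 0.1472, 0.4100] → [-0.1339, -0.1164, 0.0000, 0.0000, 0.0000, 1.0000]
J3: z=[-0.7547, -0.6561, 0.0000] o=[-0.4026, 0.5774, 0.4100] → [0.5288, -0.6083, 0.3926, -0.7547, -0.6561, 0.0000]
J4: z=[-0.7547, -0.6561, 0.0000] o=[-0.5069, 0.6974, 0.1556] → [0.3618, -0.4163, 0.5515, -0.7547, -0.6561, 0.0000]
q̇ = J⁺·V = [0.1220, -0.3130, 0.4240, -0.6430]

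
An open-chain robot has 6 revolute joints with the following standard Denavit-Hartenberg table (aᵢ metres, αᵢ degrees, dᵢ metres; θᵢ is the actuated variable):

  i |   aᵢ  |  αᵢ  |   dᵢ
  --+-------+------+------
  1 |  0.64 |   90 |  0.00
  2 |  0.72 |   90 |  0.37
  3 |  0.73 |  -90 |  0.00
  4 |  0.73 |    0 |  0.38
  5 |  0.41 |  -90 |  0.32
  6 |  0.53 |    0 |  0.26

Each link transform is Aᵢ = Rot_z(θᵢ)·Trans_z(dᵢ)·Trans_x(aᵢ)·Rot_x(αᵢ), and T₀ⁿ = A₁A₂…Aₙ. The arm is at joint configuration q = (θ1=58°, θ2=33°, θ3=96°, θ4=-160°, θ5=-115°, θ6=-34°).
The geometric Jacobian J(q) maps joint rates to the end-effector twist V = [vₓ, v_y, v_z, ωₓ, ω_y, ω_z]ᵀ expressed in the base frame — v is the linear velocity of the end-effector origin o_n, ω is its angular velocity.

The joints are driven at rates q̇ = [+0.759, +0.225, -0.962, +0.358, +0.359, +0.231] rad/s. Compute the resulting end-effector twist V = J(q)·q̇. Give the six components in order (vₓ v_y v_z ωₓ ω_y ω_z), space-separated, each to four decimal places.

o_n = [0.1532, 0.0080, 0.3797]
J₁: ẑ×o_n = [-0.0080, 0.1532, 0.0000], ω = ẑ
J2: z=[0.8480, -0.5299, 0.0000] o=[0.3391, 0.5428, 0.0000] → [-0.2012, -0.3220, -0.5521, 0.8480, -0.5299, 0.0000]
J3: z=[0.2886, 0.4619, -0.8387] o=[0.9729, 0.8588, 0.3921] → [-0.7193, 0.6911, 0.1331, 0.2886, 0.4619, -0.8387]
J4: z=[-0.5306, -0.6519, -0.5417] o=[1.5547, 0.4198, 0.3506] → [-0.2421, 0.7746, -0.6952, -0.5306, -0.6519, -0.5417]
J5: z=[-0.5306, -0.6519, -0.5417] o=[0.8784, 0.6999, -0.0256] → [-0.6390, 0.6079, -0.1057, -0.5306, -0.6519, -0.5417]
J6: z=[-0.8191, 0.5588, 0.1298] o=[0.6192, 0.2811, 0.1416] → [0.1685, 0.1346, 0.4841, -0.8191, 0.5588, 0.1298]
V = J·q̇ = [0.3635, -0.0944, -0.4272, -0.6565, -0.9019, 1.2074]

0.3635 -0.0944 -0.4272 -0.6565 -0.9019 1.2074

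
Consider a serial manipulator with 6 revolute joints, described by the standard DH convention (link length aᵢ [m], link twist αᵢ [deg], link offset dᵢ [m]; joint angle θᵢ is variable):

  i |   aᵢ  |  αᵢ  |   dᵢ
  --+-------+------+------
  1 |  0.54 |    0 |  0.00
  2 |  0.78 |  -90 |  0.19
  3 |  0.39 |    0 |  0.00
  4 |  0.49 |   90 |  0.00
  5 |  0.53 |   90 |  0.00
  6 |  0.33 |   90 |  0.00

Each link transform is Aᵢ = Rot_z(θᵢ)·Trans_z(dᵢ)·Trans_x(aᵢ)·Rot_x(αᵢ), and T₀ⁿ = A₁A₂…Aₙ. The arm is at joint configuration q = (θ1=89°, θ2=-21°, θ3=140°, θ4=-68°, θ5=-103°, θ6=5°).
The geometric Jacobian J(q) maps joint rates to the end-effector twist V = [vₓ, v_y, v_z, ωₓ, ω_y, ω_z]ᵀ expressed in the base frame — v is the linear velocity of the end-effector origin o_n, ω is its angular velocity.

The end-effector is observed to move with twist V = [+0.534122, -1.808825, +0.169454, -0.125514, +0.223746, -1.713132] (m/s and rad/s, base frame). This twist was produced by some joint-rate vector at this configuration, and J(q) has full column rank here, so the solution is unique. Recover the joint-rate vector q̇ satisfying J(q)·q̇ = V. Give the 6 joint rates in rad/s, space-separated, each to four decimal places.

o_n = [1.0101, 0.7831, -0.3341]
J₁: ẑ×o_n = [-0.7831, 1.0101, 0.0000], ω = ẑ
J2: z=[0.0000, 0.0000, 1.0000] o=[0.0094, 0.5399, 0.0000] → [-0.2432, 1.0007, 0.0000, 0.0000, 0.0000, 1.0000]
J3: z=[-0.9272, 0.3746, 0.0000] o=[0.3016, 1.2631, 0.1900] → [-0.1963, -0.4859, 0.1797, -0.9272, 0.3746, 0.0000]
J4: z=[-0.9272, 0.3746, 0.0000] o=[0.1897, 0.9861, -0.0607] → [-0.1024, -0.2535, -0.1191, -0.9272, 0.3746, 0.0000]
J5: z=[0.3563, 0.8818, 0.3090] o=[0.2464, 1.1265, -0.5267] → [0.2760, 0.1674, -0.7958, 0.3563, 0.8818, 0.3090]
J6: z=[-0.3214, -0.1949, 0.9267] o=[0.7114, 0.8989, -0.4133] → [0.0919, 0.3022, 0.0954, -0.3214, -0.1949, 0.9267]
q̇ = J⁺·V = [-0.5930, -0.8270, 0.9500, -0.6740, 0.0620, -0.3370]

-0.5930 -0.8270 0.9500 -0.6740 0.0620 -0.3370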